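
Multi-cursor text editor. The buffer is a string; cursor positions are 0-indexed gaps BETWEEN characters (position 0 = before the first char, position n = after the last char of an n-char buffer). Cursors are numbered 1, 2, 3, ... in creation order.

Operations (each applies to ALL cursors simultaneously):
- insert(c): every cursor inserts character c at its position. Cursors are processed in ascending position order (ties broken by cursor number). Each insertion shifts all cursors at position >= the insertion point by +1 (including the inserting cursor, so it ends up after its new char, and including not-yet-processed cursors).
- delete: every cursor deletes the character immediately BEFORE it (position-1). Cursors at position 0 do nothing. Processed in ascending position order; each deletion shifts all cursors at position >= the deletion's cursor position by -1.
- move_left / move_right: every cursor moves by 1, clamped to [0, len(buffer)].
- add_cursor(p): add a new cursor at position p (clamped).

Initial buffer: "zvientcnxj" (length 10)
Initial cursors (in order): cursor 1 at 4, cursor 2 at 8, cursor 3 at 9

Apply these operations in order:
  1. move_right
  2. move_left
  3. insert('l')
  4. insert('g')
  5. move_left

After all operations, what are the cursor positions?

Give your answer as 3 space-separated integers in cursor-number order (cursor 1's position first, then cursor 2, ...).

Answer: 5 11 14

Derivation:
After op 1 (move_right): buffer="zvientcnxj" (len 10), cursors c1@5 c2@9 c3@10, authorship ..........
After op 2 (move_left): buffer="zvientcnxj" (len 10), cursors c1@4 c2@8 c3@9, authorship ..........
After op 3 (insert('l')): buffer="zvielntcnlxlj" (len 13), cursors c1@5 c2@10 c3@12, authorship ....1....2.3.
After op 4 (insert('g')): buffer="zvielgntcnlgxlgj" (len 16), cursors c1@6 c2@12 c3@15, authorship ....11....22.33.
After op 5 (move_left): buffer="zvielgntcnlgxlgj" (len 16), cursors c1@5 c2@11 c3@14, authorship ....11....22.33.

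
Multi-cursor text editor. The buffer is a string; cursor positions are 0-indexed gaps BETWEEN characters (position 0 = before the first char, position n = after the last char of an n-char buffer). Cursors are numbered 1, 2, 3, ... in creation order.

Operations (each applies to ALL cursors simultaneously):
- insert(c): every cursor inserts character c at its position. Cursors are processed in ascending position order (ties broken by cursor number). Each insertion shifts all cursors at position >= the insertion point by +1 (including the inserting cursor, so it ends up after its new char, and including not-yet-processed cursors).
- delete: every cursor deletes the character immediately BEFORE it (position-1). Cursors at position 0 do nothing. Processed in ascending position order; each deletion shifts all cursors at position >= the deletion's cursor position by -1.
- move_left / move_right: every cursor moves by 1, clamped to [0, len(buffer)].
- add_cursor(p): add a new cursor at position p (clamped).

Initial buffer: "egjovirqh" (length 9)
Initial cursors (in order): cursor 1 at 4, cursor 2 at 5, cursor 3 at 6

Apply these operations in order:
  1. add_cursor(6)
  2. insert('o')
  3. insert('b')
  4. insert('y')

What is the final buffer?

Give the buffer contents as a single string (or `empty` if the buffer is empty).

After op 1 (add_cursor(6)): buffer="egjovirqh" (len 9), cursors c1@4 c2@5 c3@6 c4@6, authorship .........
After op 2 (insert('o')): buffer="egjoovoioorqh" (len 13), cursors c1@5 c2@7 c3@10 c4@10, authorship ....1.2.34...
After op 3 (insert('b')): buffer="egjoobvobioobbrqh" (len 17), cursors c1@6 c2@9 c3@14 c4@14, authorship ....11.22.3434...
After op 4 (insert('y')): buffer="egjoobyvobyioobbyyrqh" (len 21), cursors c1@7 c2@11 c3@18 c4@18, authorship ....111.222.343434...

Answer: egjoobyvobyioobbyyrqh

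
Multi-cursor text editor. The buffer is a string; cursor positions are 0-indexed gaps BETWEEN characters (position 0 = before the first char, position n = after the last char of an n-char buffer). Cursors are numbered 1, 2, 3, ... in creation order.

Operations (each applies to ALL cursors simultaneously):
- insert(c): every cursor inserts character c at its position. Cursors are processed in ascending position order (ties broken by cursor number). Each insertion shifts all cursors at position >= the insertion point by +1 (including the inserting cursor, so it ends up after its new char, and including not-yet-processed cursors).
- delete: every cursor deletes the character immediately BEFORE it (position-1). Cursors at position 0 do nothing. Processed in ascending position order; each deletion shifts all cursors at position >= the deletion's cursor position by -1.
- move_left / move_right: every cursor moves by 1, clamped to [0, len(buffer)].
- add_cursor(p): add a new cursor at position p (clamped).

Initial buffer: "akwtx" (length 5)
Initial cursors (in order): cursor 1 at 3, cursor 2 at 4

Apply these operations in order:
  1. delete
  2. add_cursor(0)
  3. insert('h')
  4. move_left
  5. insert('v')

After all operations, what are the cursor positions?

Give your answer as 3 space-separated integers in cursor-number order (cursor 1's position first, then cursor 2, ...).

After op 1 (delete): buffer="akx" (len 3), cursors c1@2 c2@2, authorship ...
After op 2 (add_cursor(0)): buffer="akx" (len 3), cursors c3@0 c1@2 c2@2, authorship ...
After op 3 (insert('h')): buffer="hakhhx" (len 6), cursors c3@1 c1@5 c2@5, authorship 3..12.
After op 4 (move_left): buffer="hakhhx" (len 6), cursors c3@0 c1@4 c2@4, authorship 3..12.
After op 5 (insert('v')): buffer="vhakhvvhx" (len 9), cursors c3@1 c1@7 c2@7, authorship 33..1122.

Answer: 7 7 1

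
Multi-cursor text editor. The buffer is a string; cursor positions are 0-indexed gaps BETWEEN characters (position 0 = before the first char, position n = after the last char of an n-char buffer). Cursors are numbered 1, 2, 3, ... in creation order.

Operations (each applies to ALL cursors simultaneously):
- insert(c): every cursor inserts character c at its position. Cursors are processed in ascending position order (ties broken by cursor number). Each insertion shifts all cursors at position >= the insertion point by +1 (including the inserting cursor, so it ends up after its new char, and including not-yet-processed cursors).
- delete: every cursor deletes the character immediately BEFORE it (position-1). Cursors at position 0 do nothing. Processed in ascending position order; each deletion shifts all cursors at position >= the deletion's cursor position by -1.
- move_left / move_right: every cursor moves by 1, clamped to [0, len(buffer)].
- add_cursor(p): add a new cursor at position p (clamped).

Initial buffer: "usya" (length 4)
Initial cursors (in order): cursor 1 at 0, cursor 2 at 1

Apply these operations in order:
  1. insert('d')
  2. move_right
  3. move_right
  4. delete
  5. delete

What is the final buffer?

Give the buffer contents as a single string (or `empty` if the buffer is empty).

After op 1 (insert('d')): buffer="dudsya" (len 6), cursors c1@1 c2@3, authorship 1.2...
After op 2 (move_right): buffer="dudsya" (len 6), cursors c1@2 c2@4, authorship 1.2...
After op 3 (move_right): buffer="dudsya" (len 6), cursors c1@3 c2@5, authorship 1.2...
After op 4 (delete): buffer="dusa" (len 4), cursors c1@2 c2@3, authorship 1...
After op 5 (delete): buffer="da" (len 2), cursors c1@1 c2@1, authorship 1.

Answer: da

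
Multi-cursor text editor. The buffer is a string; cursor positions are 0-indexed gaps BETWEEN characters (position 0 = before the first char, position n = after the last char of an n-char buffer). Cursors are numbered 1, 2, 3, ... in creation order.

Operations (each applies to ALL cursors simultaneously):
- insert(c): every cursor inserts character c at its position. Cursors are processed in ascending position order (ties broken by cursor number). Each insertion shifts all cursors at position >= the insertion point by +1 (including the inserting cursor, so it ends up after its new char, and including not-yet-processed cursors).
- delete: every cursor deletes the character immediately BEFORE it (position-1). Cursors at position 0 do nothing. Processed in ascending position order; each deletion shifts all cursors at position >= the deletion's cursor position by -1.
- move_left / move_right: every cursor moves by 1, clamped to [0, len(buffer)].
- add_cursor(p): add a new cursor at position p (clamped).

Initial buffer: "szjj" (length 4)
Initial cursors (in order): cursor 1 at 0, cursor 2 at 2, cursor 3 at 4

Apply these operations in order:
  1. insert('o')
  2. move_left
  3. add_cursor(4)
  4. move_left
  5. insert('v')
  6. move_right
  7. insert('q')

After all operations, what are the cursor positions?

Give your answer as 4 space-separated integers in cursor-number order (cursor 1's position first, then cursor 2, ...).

After op 1 (insert('o')): buffer="oszojjo" (len 7), cursors c1@1 c2@4 c3@7, authorship 1..2..3
After op 2 (move_left): buffer="oszojjo" (len 7), cursors c1@0 c2@3 c3@6, authorship 1..2..3
After op 3 (add_cursor(4)): buffer="oszojjo" (len 7), cursors c1@0 c2@3 c4@4 c3@6, authorship 1..2..3
After op 4 (move_left): buffer="oszojjo" (len 7), cursors c1@0 c2@2 c4@3 c3@5, authorship 1..2..3
After op 5 (insert('v')): buffer="vosvzvojvjo" (len 11), cursors c1@1 c2@4 c4@6 c3@9, authorship 11.2.42.3.3
After op 6 (move_right): buffer="vosvzvojvjo" (len 11), cursors c1@2 c2@5 c4@7 c3@10, authorship 11.2.42.3.3
After op 7 (insert('q')): buffer="voqsvzqvoqjvjqo" (len 15), cursors c1@3 c2@7 c4@10 c3@14, authorship 111.2.2424.3.33

Answer: 3 7 14 10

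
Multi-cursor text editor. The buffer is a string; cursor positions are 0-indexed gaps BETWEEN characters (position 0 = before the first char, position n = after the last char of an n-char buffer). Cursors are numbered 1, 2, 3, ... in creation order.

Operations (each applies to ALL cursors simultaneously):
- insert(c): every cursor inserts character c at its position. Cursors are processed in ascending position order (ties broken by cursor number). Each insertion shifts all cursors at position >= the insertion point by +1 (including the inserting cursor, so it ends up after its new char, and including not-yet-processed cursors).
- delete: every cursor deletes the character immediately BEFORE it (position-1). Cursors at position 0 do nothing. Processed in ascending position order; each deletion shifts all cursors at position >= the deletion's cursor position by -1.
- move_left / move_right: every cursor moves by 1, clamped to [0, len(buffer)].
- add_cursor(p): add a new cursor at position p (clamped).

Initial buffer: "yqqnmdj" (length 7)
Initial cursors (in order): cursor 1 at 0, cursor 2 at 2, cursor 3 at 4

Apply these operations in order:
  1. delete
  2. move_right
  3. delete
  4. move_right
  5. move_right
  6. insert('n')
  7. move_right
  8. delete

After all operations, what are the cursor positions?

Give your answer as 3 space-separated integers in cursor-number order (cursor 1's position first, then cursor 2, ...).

After op 1 (delete): buffer="yqmdj" (len 5), cursors c1@0 c2@1 c3@2, authorship .....
After op 2 (move_right): buffer="yqmdj" (len 5), cursors c1@1 c2@2 c3@3, authorship .....
After op 3 (delete): buffer="dj" (len 2), cursors c1@0 c2@0 c3@0, authorship ..
After op 4 (move_right): buffer="dj" (len 2), cursors c1@1 c2@1 c3@1, authorship ..
After op 5 (move_right): buffer="dj" (len 2), cursors c1@2 c2@2 c3@2, authorship ..
After op 6 (insert('n')): buffer="djnnn" (len 5), cursors c1@5 c2@5 c3@5, authorship ..123
After op 7 (move_right): buffer="djnnn" (len 5), cursors c1@5 c2@5 c3@5, authorship ..123
After op 8 (delete): buffer="dj" (len 2), cursors c1@2 c2@2 c3@2, authorship ..

Answer: 2 2 2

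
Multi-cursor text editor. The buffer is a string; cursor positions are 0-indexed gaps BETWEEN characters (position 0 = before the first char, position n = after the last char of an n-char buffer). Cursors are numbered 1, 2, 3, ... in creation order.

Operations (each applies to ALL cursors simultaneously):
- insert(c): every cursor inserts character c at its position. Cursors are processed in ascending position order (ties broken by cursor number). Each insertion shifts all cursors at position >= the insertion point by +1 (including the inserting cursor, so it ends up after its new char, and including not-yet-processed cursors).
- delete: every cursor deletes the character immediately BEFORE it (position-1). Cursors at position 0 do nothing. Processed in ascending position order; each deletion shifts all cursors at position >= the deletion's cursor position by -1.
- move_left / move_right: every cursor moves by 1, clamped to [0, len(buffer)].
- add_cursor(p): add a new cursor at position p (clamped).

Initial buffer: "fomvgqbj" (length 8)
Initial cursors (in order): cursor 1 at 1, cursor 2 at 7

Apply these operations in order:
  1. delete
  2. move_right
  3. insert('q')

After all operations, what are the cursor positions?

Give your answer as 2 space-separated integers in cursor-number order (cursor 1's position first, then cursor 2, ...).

After op 1 (delete): buffer="omvgqj" (len 6), cursors c1@0 c2@5, authorship ......
After op 2 (move_right): buffer="omvgqj" (len 6), cursors c1@1 c2@6, authorship ......
After op 3 (insert('q')): buffer="oqmvgqjq" (len 8), cursors c1@2 c2@8, authorship .1.....2

Answer: 2 8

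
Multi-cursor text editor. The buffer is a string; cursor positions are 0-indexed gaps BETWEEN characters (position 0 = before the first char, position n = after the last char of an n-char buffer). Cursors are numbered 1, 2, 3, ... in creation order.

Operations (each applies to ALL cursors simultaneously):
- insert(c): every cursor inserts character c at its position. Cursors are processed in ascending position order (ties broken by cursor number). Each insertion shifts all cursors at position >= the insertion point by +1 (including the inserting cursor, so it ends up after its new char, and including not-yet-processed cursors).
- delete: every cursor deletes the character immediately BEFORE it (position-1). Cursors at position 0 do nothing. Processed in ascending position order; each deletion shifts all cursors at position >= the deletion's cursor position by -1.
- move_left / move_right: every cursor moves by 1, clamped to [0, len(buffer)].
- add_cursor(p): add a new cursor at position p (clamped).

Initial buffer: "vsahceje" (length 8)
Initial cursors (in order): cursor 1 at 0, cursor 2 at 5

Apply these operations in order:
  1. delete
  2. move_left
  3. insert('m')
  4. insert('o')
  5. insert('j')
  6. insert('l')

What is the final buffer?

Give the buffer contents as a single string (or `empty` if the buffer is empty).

After op 1 (delete): buffer="vsaheje" (len 7), cursors c1@0 c2@4, authorship .......
After op 2 (move_left): buffer="vsaheje" (len 7), cursors c1@0 c2@3, authorship .......
After op 3 (insert('m')): buffer="mvsamheje" (len 9), cursors c1@1 c2@5, authorship 1...2....
After op 4 (insert('o')): buffer="movsamoheje" (len 11), cursors c1@2 c2@7, authorship 11...22....
After op 5 (insert('j')): buffer="mojvsamojheje" (len 13), cursors c1@3 c2@9, authorship 111...222....
After op 6 (insert('l')): buffer="mojlvsamojlheje" (len 15), cursors c1@4 c2@11, authorship 1111...2222....

Answer: mojlvsamojlheje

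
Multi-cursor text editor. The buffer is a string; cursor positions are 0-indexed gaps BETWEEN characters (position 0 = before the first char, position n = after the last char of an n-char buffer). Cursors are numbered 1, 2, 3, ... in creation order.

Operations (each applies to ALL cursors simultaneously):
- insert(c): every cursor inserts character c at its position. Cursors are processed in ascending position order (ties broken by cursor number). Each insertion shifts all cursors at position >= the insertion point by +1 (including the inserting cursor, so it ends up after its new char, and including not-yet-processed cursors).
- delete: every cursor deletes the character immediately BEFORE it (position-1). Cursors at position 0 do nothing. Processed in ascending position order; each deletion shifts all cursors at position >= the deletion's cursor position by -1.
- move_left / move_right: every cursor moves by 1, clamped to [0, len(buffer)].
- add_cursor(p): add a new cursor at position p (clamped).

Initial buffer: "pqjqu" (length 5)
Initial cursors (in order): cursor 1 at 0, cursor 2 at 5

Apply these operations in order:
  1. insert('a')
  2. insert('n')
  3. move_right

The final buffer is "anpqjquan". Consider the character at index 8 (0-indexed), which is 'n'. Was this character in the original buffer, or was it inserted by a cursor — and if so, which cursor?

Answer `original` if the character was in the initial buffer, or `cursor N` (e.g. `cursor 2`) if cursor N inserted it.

After op 1 (insert('a')): buffer="apqjqua" (len 7), cursors c1@1 c2@7, authorship 1.....2
After op 2 (insert('n')): buffer="anpqjquan" (len 9), cursors c1@2 c2@9, authorship 11.....22
After op 3 (move_right): buffer="anpqjquan" (len 9), cursors c1@3 c2@9, authorship 11.....22
Authorship (.=original, N=cursor N): 1 1 . . . . . 2 2
Index 8: author = 2

Answer: cursor 2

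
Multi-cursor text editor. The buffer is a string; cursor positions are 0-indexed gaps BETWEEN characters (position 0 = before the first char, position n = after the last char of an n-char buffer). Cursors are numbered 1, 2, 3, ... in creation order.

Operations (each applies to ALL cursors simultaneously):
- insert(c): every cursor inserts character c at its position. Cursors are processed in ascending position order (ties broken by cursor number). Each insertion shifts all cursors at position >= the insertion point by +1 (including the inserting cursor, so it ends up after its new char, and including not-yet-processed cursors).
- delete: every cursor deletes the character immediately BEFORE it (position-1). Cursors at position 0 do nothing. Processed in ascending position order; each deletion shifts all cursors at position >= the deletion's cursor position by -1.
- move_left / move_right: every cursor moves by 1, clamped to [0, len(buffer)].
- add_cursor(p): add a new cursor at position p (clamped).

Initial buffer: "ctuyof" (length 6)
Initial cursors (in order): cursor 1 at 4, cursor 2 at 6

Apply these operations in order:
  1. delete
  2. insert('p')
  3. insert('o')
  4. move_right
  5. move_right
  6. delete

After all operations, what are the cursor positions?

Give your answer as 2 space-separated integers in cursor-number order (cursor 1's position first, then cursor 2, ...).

Answer: 6 6

Derivation:
After op 1 (delete): buffer="ctuo" (len 4), cursors c1@3 c2@4, authorship ....
After op 2 (insert('p')): buffer="ctupop" (len 6), cursors c1@4 c2@6, authorship ...1.2
After op 3 (insert('o')): buffer="ctupoopo" (len 8), cursors c1@5 c2@8, authorship ...11.22
After op 4 (move_right): buffer="ctupoopo" (len 8), cursors c1@6 c2@8, authorship ...11.22
After op 5 (move_right): buffer="ctupoopo" (len 8), cursors c1@7 c2@8, authorship ...11.22
After op 6 (delete): buffer="ctupoo" (len 6), cursors c1@6 c2@6, authorship ...11.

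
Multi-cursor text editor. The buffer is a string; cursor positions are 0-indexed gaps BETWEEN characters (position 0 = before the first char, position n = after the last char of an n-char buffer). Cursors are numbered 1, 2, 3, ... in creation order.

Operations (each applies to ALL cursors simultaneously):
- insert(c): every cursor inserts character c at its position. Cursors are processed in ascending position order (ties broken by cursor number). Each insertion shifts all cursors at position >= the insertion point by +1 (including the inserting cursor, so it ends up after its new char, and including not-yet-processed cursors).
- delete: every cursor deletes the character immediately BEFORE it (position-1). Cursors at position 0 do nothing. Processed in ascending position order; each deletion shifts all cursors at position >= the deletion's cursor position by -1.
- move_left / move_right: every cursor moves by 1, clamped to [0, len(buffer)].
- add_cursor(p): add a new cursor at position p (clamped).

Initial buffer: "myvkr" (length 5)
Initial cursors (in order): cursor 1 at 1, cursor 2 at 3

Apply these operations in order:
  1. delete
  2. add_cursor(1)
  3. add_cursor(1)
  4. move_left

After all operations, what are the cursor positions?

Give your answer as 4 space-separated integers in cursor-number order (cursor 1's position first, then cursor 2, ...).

Answer: 0 0 0 0

Derivation:
After op 1 (delete): buffer="ykr" (len 3), cursors c1@0 c2@1, authorship ...
After op 2 (add_cursor(1)): buffer="ykr" (len 3), cursors c1@0 c2@1 c3@1, authorship ...
After op 3 (add_cursor(1)): buffer="ykr" (len 3), cursors c1@0 c2@1 c3@1 c4@1, authorship ...
After op 4 (move_left): buffer="ykr" (len 3), cursors c1@0 c2@0 c3@0 c4@0, authorship ...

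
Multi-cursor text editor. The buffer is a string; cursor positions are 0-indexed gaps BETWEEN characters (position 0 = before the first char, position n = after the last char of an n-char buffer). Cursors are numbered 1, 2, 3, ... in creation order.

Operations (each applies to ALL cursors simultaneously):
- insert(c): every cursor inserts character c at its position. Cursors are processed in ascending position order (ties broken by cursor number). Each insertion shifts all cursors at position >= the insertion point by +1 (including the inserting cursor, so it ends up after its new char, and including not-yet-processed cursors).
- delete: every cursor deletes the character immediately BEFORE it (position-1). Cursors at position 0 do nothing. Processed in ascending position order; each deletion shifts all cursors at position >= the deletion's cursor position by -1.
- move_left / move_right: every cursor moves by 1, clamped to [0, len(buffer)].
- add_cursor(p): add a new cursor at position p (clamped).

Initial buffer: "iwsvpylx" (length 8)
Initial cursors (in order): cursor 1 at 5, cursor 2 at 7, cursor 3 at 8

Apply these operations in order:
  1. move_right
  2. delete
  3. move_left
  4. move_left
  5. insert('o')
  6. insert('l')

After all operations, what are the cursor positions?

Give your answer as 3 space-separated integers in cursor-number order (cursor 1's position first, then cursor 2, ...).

Answer: 9 9 9

Derivation:
After op 1 (move_right): buffer="iwsvpylx" (len 8), cursors c1@6 c2@8 c3@8, authorship ........
After op 2 (delete): buffer="iwsvp" (len 5), cursors c1@5 c2@5 c3@5, authorship .....
After op 3 (move_left): buffer="iwsvp" (len 5), cursors c1@4 c2@4 c3@4, authorship .....
After op 4 (move_left): buffer="iwsvp" (len 5), cursors c1@3 c2@3 c3@3, authorship .....
After op 5 (insert('o')): buffer="iwsooovp" (len 8), cursors c1@6 c2@6 c3@6, authorship ...123..
After op 6 (insert('l')): buffer="iwsooolllvp" (len 11), cursors c1@9 c2@9 c3@9, authorship ...123123..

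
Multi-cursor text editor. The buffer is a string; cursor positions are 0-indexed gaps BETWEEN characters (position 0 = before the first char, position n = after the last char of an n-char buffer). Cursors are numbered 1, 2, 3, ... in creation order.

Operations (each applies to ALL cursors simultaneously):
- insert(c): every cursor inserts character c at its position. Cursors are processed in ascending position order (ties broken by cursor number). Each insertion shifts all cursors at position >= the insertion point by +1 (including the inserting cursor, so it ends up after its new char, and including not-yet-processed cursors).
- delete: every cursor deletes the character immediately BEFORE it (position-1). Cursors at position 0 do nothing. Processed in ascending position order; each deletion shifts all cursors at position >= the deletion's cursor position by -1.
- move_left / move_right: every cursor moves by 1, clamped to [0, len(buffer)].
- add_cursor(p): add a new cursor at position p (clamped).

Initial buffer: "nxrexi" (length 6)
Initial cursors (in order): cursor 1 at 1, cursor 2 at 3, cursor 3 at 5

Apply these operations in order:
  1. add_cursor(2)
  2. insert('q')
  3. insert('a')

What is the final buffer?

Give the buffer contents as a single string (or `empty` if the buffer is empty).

After op 1 (add_cursor(2)): buffer="nxrexi" (len 6), cursors c1@1 c4@2 c2@3 c3@5, authorship ......
After op 2 (insert('q')): buffer="nqxqrqexqi" (len 10), cursors c1@2 c4@4 c2@6 c3@9, authorship .1.4.2..3.
After op 3 (insert('a')): buffer="nqaxqarqaexqai" (len 14), cursors c1@3 c4@6 c2@9 c3@13, authorship .11.44.22..33.

Answer: nqaxqarqaexqai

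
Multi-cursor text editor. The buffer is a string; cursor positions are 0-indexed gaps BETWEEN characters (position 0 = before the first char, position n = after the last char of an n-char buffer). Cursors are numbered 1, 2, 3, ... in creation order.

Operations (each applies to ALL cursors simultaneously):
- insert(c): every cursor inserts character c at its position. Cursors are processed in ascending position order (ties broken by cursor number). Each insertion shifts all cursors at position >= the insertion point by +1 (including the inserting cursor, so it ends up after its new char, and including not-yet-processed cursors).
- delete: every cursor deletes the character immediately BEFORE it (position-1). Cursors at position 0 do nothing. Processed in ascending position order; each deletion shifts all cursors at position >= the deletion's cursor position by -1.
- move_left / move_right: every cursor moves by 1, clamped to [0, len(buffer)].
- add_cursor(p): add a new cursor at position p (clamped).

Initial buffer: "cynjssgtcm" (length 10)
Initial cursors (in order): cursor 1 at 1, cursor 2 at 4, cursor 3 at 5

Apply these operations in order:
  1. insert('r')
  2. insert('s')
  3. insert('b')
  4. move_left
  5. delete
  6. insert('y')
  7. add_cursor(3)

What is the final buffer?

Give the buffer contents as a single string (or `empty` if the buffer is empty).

After op 1 (insert('r')): buffer="crynjrsrsgtcm" (len 13), cursors c1@2 c2@6 c3@8, authorship .1...2.3.....
After op 2 (insert('s')): buffer="crsynjrssrssgtcm" (len 16), cursors c1@3 c2@8 c3@11, authorship .11...22.33.....
After op 3 (insert('b')): buffer="crsbynjrsbsrsbsgtcm" (len 19), cursors c1@4 c2@10 c3@14, authorship .111...222.333.....
After op 4 (move_left): buffer="crsbynjrsbsrsbsgtcm" (len 19), cursors c1@3 c2@9 c3@13, authorship .111...222.333.....
After op 5 (delete): buffer="crbynjrbsrbsgtcm" (len 16), cursors c1@2 c2@7 c3@10, authorship .11...22.33.....
After op 6 (insert('y')): buffer="crybynjrybsrybsgtcm" (len 19), cursors c1@3 c2@9 c3@13, authorship .111...222.333.....
After op 7 (add_cursor(3)): buffer="crybynjrybsrybsgtcm" (len 19), cursors c1@3 c4@3 c2@9 c3@13, authorship .111...222.333.....

Answer: crybynjrybsrybsgtcm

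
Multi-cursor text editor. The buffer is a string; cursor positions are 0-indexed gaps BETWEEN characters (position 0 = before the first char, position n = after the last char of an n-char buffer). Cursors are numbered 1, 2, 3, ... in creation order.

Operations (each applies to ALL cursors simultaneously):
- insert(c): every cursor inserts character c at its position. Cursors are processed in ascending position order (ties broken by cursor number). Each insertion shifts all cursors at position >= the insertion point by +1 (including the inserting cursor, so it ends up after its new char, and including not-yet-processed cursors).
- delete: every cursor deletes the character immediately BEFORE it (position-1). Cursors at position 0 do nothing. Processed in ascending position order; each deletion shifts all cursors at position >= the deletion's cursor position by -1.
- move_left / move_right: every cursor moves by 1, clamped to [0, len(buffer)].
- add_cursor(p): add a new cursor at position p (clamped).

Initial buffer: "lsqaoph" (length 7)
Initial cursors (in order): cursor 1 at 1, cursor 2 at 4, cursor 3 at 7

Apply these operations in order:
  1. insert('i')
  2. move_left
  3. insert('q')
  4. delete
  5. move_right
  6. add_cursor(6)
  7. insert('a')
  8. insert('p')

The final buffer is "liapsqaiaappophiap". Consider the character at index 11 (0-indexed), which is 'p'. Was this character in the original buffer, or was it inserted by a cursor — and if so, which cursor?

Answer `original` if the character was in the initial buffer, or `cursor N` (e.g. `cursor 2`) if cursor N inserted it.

Answer: cursor 4

Derivation:
After op 1 (insert('i')): buffer="lisqaiophi" (len 10), cursors c1@2 c2@6 c3@10, authorship .1...2...3
After op 2 (move_left): buffer="lisqaiophi" (len 10), cursors c1@1 c2@5 c3@9, authorship .1...2...3
After op 3 (insert('q')): buffer="lqisqaqiophqi" (len 13), cursors c1@2 c2@7 c3@12, authorship .11...22...33
After op 4 (delete): buffer="lisqaiophi" (len 10), cursors c1@1 c2@5 c3@9, authorship .1...2...3
After op 5 (move_right): buffer="lisqaiophi" (len 10), cursors c1@2 c2@6 c3@10, authorship .1...2...3
After op 6 (add_cursor(6)): buffer="lisqaiophi" (len 10), cursors c1@2 c2@6 c4@6 c3@10, authorship .1...2...3
After op 7 (insert('a')): buffer="liasqaiaaophia" (len 14), cursors c1@3 c2@9 c4@9 c3@14, authorship .11...224...33
After op 8 (insert('p')): buffer="liapsqaiaappophiap" (len 18), cursors c1@4 c2@12 c4@12 c3@18, authorship .111...22424...333
Authorship (.=original, N=cursor N): . 1 1 1 . . . 2 2 4 2 4 . . . 3 3 3
Index 11: author = 4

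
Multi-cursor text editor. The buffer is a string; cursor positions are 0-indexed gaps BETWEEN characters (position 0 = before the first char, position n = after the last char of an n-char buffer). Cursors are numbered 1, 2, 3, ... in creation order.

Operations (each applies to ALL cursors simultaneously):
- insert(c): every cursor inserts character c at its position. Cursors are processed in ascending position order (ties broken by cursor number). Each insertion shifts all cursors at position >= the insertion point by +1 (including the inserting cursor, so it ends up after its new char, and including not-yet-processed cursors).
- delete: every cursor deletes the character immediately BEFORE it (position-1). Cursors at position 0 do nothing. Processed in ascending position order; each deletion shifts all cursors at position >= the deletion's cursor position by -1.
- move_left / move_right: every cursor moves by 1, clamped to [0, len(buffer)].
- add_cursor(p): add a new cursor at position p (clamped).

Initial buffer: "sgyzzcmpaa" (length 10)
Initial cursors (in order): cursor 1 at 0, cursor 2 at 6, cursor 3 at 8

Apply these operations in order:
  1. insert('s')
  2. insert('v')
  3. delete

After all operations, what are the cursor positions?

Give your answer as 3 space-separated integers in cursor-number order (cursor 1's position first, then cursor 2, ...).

Answer: 1 8 11

Derivation:
After op 1 (insert('s')): buffer="ssgyzzcsmpsaa" (len 13), cursors c1@1 c2@8 c3@11, authorship 1......2..3..
After op 2 (insert('v')): buffer="svsgyzzcsvmpsvaa" (len 16), cursors c1@2 c2@10 c3@14, authorship 11......22..33..
After op 3 (delete): buffer="ssgyzzcsmpsaa" (len 13), cursors c1@1 c2@8 c3@11, authorship 1......2..3..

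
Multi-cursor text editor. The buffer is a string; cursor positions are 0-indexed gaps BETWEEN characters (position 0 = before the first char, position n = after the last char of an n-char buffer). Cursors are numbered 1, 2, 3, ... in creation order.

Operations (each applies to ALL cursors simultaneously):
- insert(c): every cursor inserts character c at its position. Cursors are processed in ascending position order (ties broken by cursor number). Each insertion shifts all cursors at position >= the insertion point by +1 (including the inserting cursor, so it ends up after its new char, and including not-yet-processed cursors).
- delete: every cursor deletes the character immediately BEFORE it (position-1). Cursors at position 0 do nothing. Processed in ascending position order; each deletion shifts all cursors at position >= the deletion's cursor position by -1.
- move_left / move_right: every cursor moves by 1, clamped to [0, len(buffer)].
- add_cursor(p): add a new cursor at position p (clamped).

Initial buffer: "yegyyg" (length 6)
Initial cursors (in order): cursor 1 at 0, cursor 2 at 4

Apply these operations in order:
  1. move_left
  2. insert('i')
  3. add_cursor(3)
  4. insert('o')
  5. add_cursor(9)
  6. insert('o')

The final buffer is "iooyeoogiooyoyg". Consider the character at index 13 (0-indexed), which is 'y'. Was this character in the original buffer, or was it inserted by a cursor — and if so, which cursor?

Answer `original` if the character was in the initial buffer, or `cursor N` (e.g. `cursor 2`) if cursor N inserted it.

Answer: original

Derivation:
After op 1 (move_left): buffer="yegyyg" (len 6), cursors c1@0 c2@3, authorship ......
After op 2 (insert('i')): buffer="iyegiyyg" (len 8), cursors c1@1 c2@5, authorship 1...2...
After op 3 (add_cursor(3)): buffer="iyegiyyg" (len 8), cursors c1@1 c3@3 c2@5, authorship 1...2...
After op 4 (insert('o')): buffer="ioyeogioyyg" (len 11), cursors c1@2 c3@5 c2@8, authorship 11..3.22...
After op 5 (add_cursor(9)): buffer="ioyeogioyyg" (len 11), cursors c1@2 c3@5 c2@8 c4@9, authorship 11..3.22...
After op 6 (insert('o')): buffer="iooyeoogiooyoyg" (len 15), cursors c1@3 c3@7 c2@11 c4@13, authorship 111..33.222.4..
Authorship (.=original, N=cursor N): 1 1 1 . . 3 3 . 2 2 2 . 4 . .
Index 13: author = original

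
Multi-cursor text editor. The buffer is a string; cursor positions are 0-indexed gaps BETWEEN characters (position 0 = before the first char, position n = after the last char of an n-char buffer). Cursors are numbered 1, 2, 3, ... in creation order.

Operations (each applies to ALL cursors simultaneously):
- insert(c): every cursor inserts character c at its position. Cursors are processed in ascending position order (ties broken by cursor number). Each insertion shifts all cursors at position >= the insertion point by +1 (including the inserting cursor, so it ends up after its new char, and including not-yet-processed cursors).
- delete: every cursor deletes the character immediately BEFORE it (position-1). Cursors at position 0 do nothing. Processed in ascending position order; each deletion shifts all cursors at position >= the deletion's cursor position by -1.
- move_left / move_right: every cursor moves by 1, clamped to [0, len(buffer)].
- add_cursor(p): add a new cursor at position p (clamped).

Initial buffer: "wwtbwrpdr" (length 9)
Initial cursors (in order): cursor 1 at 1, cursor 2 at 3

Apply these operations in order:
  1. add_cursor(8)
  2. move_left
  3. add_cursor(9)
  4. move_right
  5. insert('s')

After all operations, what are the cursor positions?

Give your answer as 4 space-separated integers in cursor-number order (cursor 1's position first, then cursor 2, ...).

After op 1 (add_cursor(8)): buffer="wwtbwrpdr" (len 9), cursors c1@1 c2@3 c3@8, authorship .........
After op 2 (move_left): buffer="wwtbwrpdr" (len 9), cursors c1@0 c2@2 c3@7, authorship .........
After op 3 (add_cursor(9)): buffer="wwtbwrpdr" (len 9), cursors c1@0 c2@2 c3@7 c4@9, authorship .........
After op 4 (move_right): buffer="wwtbwrpdr" (len 9), cursors c1@1 c2@3 c3@8 c4@9, authorship .........
After op 5 (insert('s')): buffer="wswtsbwrpdsrs" (len 13), cursors c1@2 c2@5 c3@11 c4@13, authorship .1..2.....3.4

Answer: 2 5 11 13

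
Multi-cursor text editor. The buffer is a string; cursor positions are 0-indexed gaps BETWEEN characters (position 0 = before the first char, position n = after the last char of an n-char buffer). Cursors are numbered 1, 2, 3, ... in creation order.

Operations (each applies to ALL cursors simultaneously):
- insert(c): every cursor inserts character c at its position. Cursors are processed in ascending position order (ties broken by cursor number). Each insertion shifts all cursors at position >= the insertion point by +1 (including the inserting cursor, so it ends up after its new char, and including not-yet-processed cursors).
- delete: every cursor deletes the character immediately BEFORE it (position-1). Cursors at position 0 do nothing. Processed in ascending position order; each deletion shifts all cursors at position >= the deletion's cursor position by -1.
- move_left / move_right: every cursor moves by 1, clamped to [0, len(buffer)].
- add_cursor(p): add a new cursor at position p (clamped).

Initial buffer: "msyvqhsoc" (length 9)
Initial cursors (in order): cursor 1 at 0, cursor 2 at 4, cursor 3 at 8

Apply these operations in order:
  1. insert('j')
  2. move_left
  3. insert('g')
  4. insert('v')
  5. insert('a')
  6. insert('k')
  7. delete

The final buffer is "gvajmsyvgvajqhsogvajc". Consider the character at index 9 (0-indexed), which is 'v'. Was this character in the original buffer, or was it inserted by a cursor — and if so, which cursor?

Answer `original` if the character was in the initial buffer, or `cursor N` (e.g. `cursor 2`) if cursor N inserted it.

Answer: cursor 2

Derivation:
After op 1 (insert('j')): buffer="jmsyvjqhsojc" (len 12), cursors c1@1 c2@6 c3@11, authorship 1....2....3.
After op 2 (move_left): buffer="jmsyvjqhsojc" (len 12), cursors c1@0 c2@5 c3@10, authorship 1....2....3.
After op 3 (insert('g')): buffer="gjmsyvgjqhsogjc" (len 15), cursors c1@1 c2@7 c3@13, authorship 11....22....33.
After op 4 (insert('v')): buffer="gvjmsyvgvjqhsogvjc" (len 18), cursors c1@2 c2@9 c3@16, authorship 111....222....333.
After op 5 (insert('a')): buffer="gvajmsyvgvajqhsogvajc" (len 21), cursors c1@3 c2@11 c3@19, authorship 1111....2222....3333.
After op 6 (insert('k')): buffer="gvakjmsyvgvakjqhsogvakjc" (len 24), cursors c1@4 c2@13 c3@22, authorship 11111....22222....33333.
After op 7 (delete): buffer="gvajmsyvgvajqhsogvajc" (len 21), cursors c1@3 c2@11 c3@19, authorship 1111....2222....3333.
Authorship (.=original, N=cursor N): 1 1 1 1 . . . . 2 2 2 2 . . . . 3 3 3 3 .
Index 9: author = 2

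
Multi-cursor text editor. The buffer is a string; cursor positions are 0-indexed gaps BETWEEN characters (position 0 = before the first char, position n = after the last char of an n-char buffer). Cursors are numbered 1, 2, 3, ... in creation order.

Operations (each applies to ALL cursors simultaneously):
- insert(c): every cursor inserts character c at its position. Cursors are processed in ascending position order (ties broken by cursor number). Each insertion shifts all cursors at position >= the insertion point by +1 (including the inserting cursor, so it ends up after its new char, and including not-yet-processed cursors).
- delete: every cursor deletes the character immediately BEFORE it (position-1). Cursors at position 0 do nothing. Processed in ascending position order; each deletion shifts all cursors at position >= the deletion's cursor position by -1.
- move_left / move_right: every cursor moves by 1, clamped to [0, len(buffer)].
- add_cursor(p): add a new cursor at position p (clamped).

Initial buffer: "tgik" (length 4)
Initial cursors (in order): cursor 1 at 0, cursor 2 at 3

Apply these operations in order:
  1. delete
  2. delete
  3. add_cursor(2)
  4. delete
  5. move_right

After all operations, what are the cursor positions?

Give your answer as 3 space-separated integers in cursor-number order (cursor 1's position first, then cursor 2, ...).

After op 1 (delete): buffer="tgk" (len 3), cursors c1@0 c2@2, authorship ...
After op 2 (delete): buffer="tk" (len 2), cursors c1@0 c2@1, authorship ..
After op 3 (add_cursor(2)): buffer="tk" (len 2), cursors c1@0 c2@1 c3@2, authorship ..
After op 4 (delete): buffer="" (len 0), cursors c1@0 c2@0 c3@0, authorship 
After op 5 (move_right): buffer="" (len 0), cursors c1@0 c2@0 c3@0, authorship 

Answer: 0 0 0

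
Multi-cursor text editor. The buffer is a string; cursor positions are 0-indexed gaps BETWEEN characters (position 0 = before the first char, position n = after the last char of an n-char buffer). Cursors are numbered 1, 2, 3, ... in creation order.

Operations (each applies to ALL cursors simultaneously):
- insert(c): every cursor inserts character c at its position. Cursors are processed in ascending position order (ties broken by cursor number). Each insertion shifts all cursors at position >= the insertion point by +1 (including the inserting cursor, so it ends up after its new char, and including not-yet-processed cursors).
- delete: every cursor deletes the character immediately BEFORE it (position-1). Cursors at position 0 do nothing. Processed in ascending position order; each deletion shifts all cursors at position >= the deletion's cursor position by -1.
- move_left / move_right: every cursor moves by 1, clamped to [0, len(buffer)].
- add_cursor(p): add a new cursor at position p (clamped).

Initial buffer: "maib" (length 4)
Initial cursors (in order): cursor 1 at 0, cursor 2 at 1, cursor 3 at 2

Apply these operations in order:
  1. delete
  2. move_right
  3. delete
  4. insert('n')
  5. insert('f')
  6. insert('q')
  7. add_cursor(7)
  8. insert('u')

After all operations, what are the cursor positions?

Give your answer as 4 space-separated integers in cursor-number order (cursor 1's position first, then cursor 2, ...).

After op 1 (delete): buffer="ib" (len 2), cursors c1@0 c2@0 c3@0, authorship ..
After op 2 (move_right): buffer="ib" (len 2), cursors c1@1 c2@1 c3@1, authorship ..
After op 3 (delete): buffer="b" (len 1), cursors c1@0 c2@0 c3@0, authorship .
After op 4 (insert('n')): buffer="nnnb" (len 4), cursors c1@3 c2@3 c3@3, authorship 123.
After op 5 (insert('f')): buffer="nnnfffb" (len 7), cursors c1@6 c2@6 c3@6, authorship 123123.
After op 6 (insert('q')): buffer="nnnfffqqqb" (len 10), cursors c1@9 c2@9 c3@9, authorship 123123123.
After op 7 (add_cursor(7)): buffer="nnnfffqqqb" (len 10), cursors c4@7 c1@9 c2@9 c3@9, authorship 123123123.
After op 8 (insert('u')): buffer="nnnfffquqquuub" (len 14), cursors c4@8 c1@13 c2@13 c3@13, authorship 1231231423123.

Answer: 13 13 13 8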